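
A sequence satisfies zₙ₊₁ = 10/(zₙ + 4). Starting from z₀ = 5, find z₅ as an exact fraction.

z₁ = 10/(5 + 4) = 10/9.
z₂ = 10/(10/9 + 4) = 45/23.
z₃ = 10/(45/23 + 4) = 230/137.
z₄ = 10/(230/137 + 4) = 685/389.
z₅ = 10/(685/389 + 4) = 3890/2241.

3890/2241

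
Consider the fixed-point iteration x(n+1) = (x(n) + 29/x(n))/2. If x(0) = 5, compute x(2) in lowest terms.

x(1) = (5 + 29/5)/2 = 27/5.
x(2) = (27/5 + 29/(27/5))/2 = 727/135.

727/135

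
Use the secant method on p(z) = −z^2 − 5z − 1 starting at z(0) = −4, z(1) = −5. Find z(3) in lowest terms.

p(−4) = 3, p(−5) = −1. z(2) = (−5) − (−1)·((−5) − (−4))/((−1) − 3) = −19/4.
p(−5) = −1, p(−19/4) = 3/16. z(3) = (−19/4) − (3/16)·((−19/4) − (−5))/((3/16) − (−1)) = −91/19.

−91/19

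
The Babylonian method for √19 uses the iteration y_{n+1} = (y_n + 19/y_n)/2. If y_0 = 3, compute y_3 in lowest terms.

268753/61656

y_1 = (3 + 19/3)/2 = 14/3.
y_2 = (14/3 + 19/(14/3))/2 = 367/84.
y_3 = (367/84 + 19/(367/84))/2 = 268753/61656.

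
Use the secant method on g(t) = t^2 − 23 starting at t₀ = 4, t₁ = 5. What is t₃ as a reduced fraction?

g(4) = −7, g(5) = 2. t₂ = 5 − 2·(5 − 4)/(2 − (−7)) = 43/9.
g(5) = 2, g(43/9) = −14/81. t₃ = (43/9) − (−14/81)·((43/9) − 5)/((−14/81) − 2) = 211/44.

211/44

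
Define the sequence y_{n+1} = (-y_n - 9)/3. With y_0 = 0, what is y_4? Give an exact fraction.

-20/9

y_1 = (-0 - 9)/3 = -3.
y_2 = (-(-3) - 9)/3 = -2.
y_3 = (-(-2) - 9)/3 = -7/3.
y_4 = (-(-7/3) - 9)/3 = -20/9.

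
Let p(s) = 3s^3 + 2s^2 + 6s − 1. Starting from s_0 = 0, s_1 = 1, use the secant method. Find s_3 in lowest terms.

179/1389

p(0) = −1, p(1) = 10. s_2 = 1 − 10·(1 − 0)/(10 − (−1)) = 1/11.
p(1) = 10, p(1/11) = −580/1331. s_3 = (1/11) − (−580/1331)·((1/11) − 1)/((−580/1331) − 10) = 179/1389.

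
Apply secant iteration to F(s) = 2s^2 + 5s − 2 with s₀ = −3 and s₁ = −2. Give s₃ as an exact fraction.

F(−3) = 1, F(−2) = −4. s₂ = (−2) − (−4)·((−2) − (−3))/((−4) − 1) = −14/5.
F(−2) = −4, F(−14/5) = −8/25. s₃ = (−14/5) − (−8/25)·((−14/5) − (−2))/((−8/25) − (−4)) = −66/23.

−66/23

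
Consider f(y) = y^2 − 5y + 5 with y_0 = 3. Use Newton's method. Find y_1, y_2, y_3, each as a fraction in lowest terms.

f'(y) = 2y − 5.
f(3) = −1, f'(3) = 1, so y_1 = 3 − (−1)/1 = 4.
f(4) = 1, f'(4) = 3, so y_2 = 4 − 1/3 = 11/3.
f(11/3) = 1/9, f'(11/3) = 7/3, so y_3 = (11/3) − (1/9)/(7/3) = 76/21.

y_1 = 4, y_2 = 11/3, y_3 = 76/21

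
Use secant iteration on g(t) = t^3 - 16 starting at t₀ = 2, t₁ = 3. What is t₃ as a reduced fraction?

19990/7987

g(2) = -8, g(3) = 11. t₂ = 3 - 11·(3 - 2)/(11 - (-8)) = 46/19.
g(3) = 11, g(46/19) = -12408/6859. t₃ = (46/19) - (-12408/6859)·((46/19) - 3)/((-12408/6859) - 11) = 19990/7987.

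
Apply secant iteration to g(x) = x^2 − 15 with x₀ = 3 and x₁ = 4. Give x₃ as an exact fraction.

g(3) = −6, g(4) = 1. x₂ = 4 − 1·(4 − 3)/(1 − (−6)) = 27/7.
g(4) = 1, g(27/7) = −6/49. x₃ = (27/7) − (−6/49)·((27/7) − 4)/((−6/49) − 1) = 213/55.

213/55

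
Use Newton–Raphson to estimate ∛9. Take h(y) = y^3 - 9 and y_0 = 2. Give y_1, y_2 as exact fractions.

y_1 = 25/12, y_2 = 23401/11250

h'(y) = 3y^2.
h(2) = -1, h'(2) = 12, so y_1 = 2 - (-1)/12 = 25/12.
h(25/12) = 73/1728, h'(25/12) = 625/48, so y_2 = (25/12) - (73/1728)/(625/48) = 23401/11250.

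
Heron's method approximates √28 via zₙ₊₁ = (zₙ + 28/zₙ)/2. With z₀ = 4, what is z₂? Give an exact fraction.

233/44

z₁ = (4 + 28/4)/2 = 11/2.
z₂ = (11/2 + 28/(11/2))/2 = 233/44.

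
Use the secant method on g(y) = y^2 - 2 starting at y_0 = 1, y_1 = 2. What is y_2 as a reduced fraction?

4/3

g(1) = -1, g(2) = 2. y_2 = 2 - 2·(2 - 1)/(2 - (-1)) = 4/3.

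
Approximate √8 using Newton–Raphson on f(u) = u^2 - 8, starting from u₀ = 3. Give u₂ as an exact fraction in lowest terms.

f'(u) = 2u.
f(3) = 1, f'(3) = 6, so u₁ = 3 - 1/6 = 17/6.
f(17/6) = 1/36, f'(17/6) = 17/3, so u₂ = (17/6) - (1/36)/(17/3) = 577/204.

577/204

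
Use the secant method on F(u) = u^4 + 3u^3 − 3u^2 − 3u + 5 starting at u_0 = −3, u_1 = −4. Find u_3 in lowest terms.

−18758572/5492665

F(−3) = −13, F(−4) = 33. u_2 = (−4) − 33·((−4) − (−3))/(33 − (−13)) = −151/46.
F(−4) = 33, F(−151/46) = −33501897/4477456. u_3 = (−151/46) − (−33501897/4477456)·((−151/46) − (−4))/((−33501897/4477456) − 33) = −18758572/5492665.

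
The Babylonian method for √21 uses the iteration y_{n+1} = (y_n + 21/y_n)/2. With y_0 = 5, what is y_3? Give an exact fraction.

y_1 = (5 + 21/5)/2 = 23/5.
y_2 = (23/5 + 21/(23/5))/2 = 527/115.
y_3 = (527/115 + 21/(527/115))/2 = 277727/60605.

277727/60605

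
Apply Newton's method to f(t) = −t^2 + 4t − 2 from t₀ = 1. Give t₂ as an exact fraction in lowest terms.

f'(t) = −2t + 4.
f(1) = 1, f'(1) = 2, so t₁ = 1 − 1/2 = 1/2.
f(1/2) = −1/4, f'(1/2) = 3, so t₂ = (1/2) − (−1/4)/3 = 7/12.

7/12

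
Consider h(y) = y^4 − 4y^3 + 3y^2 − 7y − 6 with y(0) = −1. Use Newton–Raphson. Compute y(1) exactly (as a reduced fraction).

h'(y) = 4y^3 − 12y^2 + 6y − 7.
h(−1) = 9, h'(−1) = −29, so y(1) = (−1) − 9/(−29) = −20/29.

−20/29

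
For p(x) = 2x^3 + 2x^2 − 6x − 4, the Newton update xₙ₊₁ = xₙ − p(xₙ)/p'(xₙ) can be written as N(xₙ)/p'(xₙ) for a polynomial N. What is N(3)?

p'(x) = 6x^2 + 4x − 6.
N(x) = x·p'(x) − p(x) = x·(6x^2 + 4x − 6) − (2x^3 + 2x^2 − 6x − 4) = 4x^3 + 2x^2 + 4.
N(3) = 130.

130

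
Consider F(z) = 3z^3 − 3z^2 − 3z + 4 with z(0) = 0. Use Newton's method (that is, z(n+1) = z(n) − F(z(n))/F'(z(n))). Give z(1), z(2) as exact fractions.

F'(z) = 9z^2 − 6z − 3.
F(0) = 4, F'(0) = −3, so z(1) = 0 − 4/(−3) = 4/3.
F(4/3) = 16/9, F'(4/3) = 5, so z(2) = (4/3) − (16/9)/5 = 44/45.

z(1) = 4/3, z(2) = 44/45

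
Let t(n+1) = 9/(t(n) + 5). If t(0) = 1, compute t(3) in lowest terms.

117/83

t(1) = 9/(1 + 5) = 3/2.
t(2) = 9/(3/2 + 5) = 18/13.
t(3) = 9/(18/13 + 5) = 117/83.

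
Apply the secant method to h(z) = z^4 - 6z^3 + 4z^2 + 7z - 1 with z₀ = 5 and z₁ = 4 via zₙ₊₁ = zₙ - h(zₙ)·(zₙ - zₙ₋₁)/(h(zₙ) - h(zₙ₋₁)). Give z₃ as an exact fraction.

h(5) = 9, h(4) = -37. z₂ = 4 - (-37)·(4 - 5)/((-37) - 9) = 221/46.
h(4) = -37, h(221/46) = -34170795/4477456. z₃ = (221/46) - (-34170795/4477456)·((221/46) - 4)/((-34170795/4477456) - (-37)) = 17817116/3553921.

17817116/3553921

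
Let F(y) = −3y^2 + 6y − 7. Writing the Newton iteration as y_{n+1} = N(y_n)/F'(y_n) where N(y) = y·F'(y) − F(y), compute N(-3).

F'(y) = −6y + 6.
N(y) = y·F'(y) − F(y) = y·(−6y + 6) − (−3y^2 + 6y − 7) = −3y^2 + 7.
N(-3) = −20.

−20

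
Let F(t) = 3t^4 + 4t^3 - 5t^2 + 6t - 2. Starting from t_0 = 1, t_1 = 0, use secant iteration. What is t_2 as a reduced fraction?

F(1) = 6, F(0) = -2. t_2 = 0 - (-2)·(0 - 1)/((-2) - 6) = 1/4.

1/4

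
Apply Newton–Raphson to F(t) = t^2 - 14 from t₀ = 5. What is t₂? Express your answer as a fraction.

F'(t) = 2t.
F(5) = 11, F'(5) = 10, so t₁ = 5 - 11/10 = 39/10.
F(39/10) = 121/100, F'(39/10) = 39/5, so t₂ = (39/10) - (121/100)/(39/5) = 2921/780.

2921/780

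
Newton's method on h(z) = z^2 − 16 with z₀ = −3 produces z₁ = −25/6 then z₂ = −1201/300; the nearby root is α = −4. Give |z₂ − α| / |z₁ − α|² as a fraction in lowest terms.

3/25

z₁ − α = −25/6 − (−4) = −25/6 + 4 = −1/6, so |z₁ − α| = 1/6.
z₂ − α = −1201/300 − (−4) = −1201/300 + 4 = −1/300, so |z₂ − α| = 1/300.
|z₁ − α|² = 1/36.
Ratio = (1/300) / (1/36) = 3/25.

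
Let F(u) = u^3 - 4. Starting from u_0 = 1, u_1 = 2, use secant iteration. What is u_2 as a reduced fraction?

F(1) = -3, F(2) = 4. u_2 = 2 - 4·(2 - 1)/(4 - (-3)) = 10/7.

10/7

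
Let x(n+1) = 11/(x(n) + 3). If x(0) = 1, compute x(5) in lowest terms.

6512/3019

x(1) = 11/(1 + 3) = 11/4.
x(2) = 11/(11/4 + 3) = 44/23.
x(3) = 11/(44/23 + 3) = 253/113.
x(4) = 11/(253/113 + 3) = 1243/592.
x(5) = 11/(1243/592 + 3) = 6512/3019.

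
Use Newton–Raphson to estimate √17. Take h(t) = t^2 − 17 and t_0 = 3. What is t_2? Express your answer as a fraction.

161/39

h'(t) = 2t.
h(3) = −8, h'(3) = 6, so t_1 = 3 − (−8)/6 = 13/3.
h(13/3) = 16/9, h'(13/3) = 26/3, so t_2 = (13/3) − (16/9)/(26/3) = 161/39.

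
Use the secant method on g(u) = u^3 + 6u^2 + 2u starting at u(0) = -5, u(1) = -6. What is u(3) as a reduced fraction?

g(-5) = 15, g(-6) = -12. u(2) = (-6) - (-12)·((-6) - (-5))/((-12) - 15) = -50/9.
g(-6) = -12, g(-50/9) = 1900/729. u(3) = (-50/9) - (1900/729)·((-50/9) - (-6))/((1900/729) - (-12)) = -7500/1331.

-7500/1331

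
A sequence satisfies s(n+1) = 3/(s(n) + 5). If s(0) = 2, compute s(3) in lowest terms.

114/211

s(1) = 3/(2 + 5) = 3/7.
s(2) = 3/(3/7 + 5) = 21/38.
s(3) = 3/(21/38 + 5) = 114/211.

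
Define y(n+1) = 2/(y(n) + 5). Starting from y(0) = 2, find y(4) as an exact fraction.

y(1) = 2/(2 + 5) = 2/7.
y(2) = 2/(2/7 + 5) = 14/37.
y(3) = 2/(14/37 + 5) = 74/199.
y(4) = 2/(74/199 + 5) = 398/1069.

398/1069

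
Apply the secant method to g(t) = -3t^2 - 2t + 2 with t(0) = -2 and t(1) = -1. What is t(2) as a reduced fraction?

g(-2) = -6, g(-1) = 1. t(2) = (-1) - 1·((-1) - (-2))/(1 - (-6)) = -8/7.

-8/7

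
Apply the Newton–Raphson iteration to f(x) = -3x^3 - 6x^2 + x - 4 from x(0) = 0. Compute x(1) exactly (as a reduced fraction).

4

f'(x) = -9x^2 - 12x + 1.
f(0) = -4, f'(0) = 1, so x(1) = 0 - (-4)/1 = 4.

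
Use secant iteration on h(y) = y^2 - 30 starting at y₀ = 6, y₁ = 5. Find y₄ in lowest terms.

h(6) = 6, h(5) = -5. y₂ = 5 - (-5)·(5 - 6)/((-5) - 6) = 60/11.
h(5) = -5, h(60/11) = -30/121. y₃ = (60/11) - (-30/121)·((60/11) - 5)/((-30/121) - (-5)) = 126/23.
h(60/11) = -30/121, h(126/23) = 6/529. y₄ = (126/23) - (6/529)·((126/23) - (60/11))/((6/529) - (-30/121)) = 2525/461.

2525/461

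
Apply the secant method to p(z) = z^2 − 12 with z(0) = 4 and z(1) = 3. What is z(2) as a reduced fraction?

24/7

p(4) = 4, p(3) = −3. z(2) = 3 − (−3)·(3 − 4)/((−3) − 4) = 24/7.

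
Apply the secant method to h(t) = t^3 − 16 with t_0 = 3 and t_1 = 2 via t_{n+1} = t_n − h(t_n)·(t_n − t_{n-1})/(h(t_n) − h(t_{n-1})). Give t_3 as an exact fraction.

3376/1327

h(3) = 11, h(2) = −8. t_2 = 2 − (−8)·(2 − 3)/((−8) − 11) = 46/19.
h(2) = −8, h(46/19) = −12408/6859. t_3 = (46/19) − (−12408/6859)·((46/19) − 2)/((−12408/6859) − (−8)) = 3376/1327.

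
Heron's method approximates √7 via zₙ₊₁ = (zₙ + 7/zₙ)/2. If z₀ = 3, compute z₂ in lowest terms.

127/48

z₁ = (3 + 7/3)/2 = 8/3.
z₂ = (8/3 + 7/(8/3))/2 = 127/48.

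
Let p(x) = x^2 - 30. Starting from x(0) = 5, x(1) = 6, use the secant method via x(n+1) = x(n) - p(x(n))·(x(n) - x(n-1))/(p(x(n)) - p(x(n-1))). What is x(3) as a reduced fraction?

115/21

p(5) = -5, p(6) = 6. x(2) = 6 - 6·(6 - 5)/(6 - (-5)) = 60/11.
p(6) = 6, p(60/11) = -30/121. x(3) = (60/11) - (-30/121)·((60/11) - 6)/((-30/121) - 6) = 115/21.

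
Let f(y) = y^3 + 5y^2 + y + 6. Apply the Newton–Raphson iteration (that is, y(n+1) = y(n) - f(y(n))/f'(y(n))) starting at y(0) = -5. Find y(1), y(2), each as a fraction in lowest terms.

f'(y) = 3y^2 + 10y + 1.
f(-5) = 1, f'(-5) = 26, so y(1) = (-5) - 1/26 = -131/26.
f(-131/26) = -261/17576, f'(-131/26) = 18099/676, so y(2) = (-131/26) - (-261/17576)/(18099/676) = -131706/26143.

y(1) = -131/26, y(2) = -131706/26143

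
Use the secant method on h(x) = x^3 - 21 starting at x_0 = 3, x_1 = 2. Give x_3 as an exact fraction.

h(3) = 6, h(2) = -13. x_2 = 2 - (-13)·(2 - 3)/((-13) - 6) = 51/19.
h(2) = -13, h(51/19) = -11388/6859. x_3 = (51/19) - (-11388/6859)·((51/19) - 2)/((-11388/6859) - (-13)) = 16659/5983.

16659/5983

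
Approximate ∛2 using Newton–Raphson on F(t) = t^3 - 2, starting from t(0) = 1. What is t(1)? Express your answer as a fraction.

F'(t) = 3t^2.
F(1) = -1, F'(1) = 3, so t(1) = 1 - (-1)/3 = 4/3.

4/3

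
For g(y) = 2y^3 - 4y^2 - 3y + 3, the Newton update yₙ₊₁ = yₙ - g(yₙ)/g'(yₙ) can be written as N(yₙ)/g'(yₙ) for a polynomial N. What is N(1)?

-3

g'(y) = 6y^2 - 8y - 3.
N(y) = y·g'(y) - g(y) = y·(6y^2 - 8y - 3) - (2y^3 - 4y^2 - 3y + 3) = 4y^3 - 4y^2 - 3.
N(1) = -3.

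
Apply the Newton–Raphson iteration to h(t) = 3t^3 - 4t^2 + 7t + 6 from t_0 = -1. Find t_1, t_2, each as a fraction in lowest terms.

h'(t) = 9t^2 - 8t + 7.
h(-1) = -8, h'(-1) = 24, so t_1 = (-1) - (-8)/24 = -2/3.
h(-2/3) = -4/3, h'(-2/3) = 49/3, so t_2 = (-2/3) - (-4/3)/(49/3) = -86/147.

t_1 = -2/3, t_2 = -86/147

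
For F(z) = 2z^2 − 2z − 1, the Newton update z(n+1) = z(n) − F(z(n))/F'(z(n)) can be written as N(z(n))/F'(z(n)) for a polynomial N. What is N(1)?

F'(z) = 4z − 2.
N(z) = z·F'(z) − F(z) = z·(4z − 2) − (2z^2 − 2z − 1) = 2z^2 + 1.
N(1) = 3.

3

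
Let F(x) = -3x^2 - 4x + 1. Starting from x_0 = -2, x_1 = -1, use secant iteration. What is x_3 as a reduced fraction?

-13/8

F(-2) = -3, F(-1) = 2. x_2 = (-1) - 2·((-1) - (-2))/(2 - (-3)) = -7/5.
F(-1) = 2, F(-7/5) = 18/25. x_3 = (-7/5) - (18/25)·((-7/5) - (-1))/((18/25) - 2) = -13/8.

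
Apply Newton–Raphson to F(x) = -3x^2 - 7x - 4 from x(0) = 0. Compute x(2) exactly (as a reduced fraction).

F'(x) = -6x - 7.
F(0) = -4, F'(0) = -7, so x(1) = 0 - (-4)/(-7) = -4/7.
F(-4/7) = -48/49, F'(-4/7) = -25/7, so x(2) = (-4/7) - (-48/49)/(-25/7) = -148/175.

-148/175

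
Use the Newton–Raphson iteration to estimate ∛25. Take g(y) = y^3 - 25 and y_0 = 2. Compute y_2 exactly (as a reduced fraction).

90521/30258

g'(y) = 3y^2.
g(2) = -17, g'(2) = 12, so y_1 = 2 - (-17)/12 = 41/12.
g(41/12) = 25721/1728, g'(41/12) = 1681/48, so y_2 = (41/12) - (25721/1728)/(1681/48) = 90521/30258.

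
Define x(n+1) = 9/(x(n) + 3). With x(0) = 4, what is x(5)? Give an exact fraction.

81/44

x(1) = 9/(4 + 3) = 9/7.
x(2) = 9/(9/7 + 3) = 21/10.
x(3) = 9/(21/10 + 3) = 30/17.
x(4) = 9/(30/17 + 3) = 17/9.
x(5) = 9/(17/9 + 3) = 81/44.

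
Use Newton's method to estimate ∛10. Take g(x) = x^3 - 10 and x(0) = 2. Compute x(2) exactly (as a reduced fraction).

3277/1521

g'(x) = 3x^2.
g(2) = -2, g'(2) = 12, so x(1) = 2 - (-2)/12 = 13/6.
g(13/6) = 37/216, g'(13/6) = 169/12, so x(2) = (13/6) - (37/216)/(169/12) = 3277/1521.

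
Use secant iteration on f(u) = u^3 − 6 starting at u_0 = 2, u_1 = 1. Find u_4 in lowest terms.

11044753/6091098

f(2) = 2, f(1) = −5. u_2 = 1 − (−5)·(1 − 2)/((−5) − 2) = 12/7.
f(1) = −5, f(12/7) = −330/343. u_3 = (12/7) − (−330/343)·((12/7) − 1)/((−330/343) − (−5)) = 522/277.
f(12/7) = −330/343, f(522/277) = 14713050/21253933. u_4 = (522/277) − (14713050/21253933)·((522/277) − (12/7))/((14713050/21253933) − (−330/343)) = 11044753/6091098.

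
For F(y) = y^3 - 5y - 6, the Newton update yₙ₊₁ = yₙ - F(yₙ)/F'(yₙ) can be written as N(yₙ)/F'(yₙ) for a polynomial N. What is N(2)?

22

F'(y) = 3y^2 - 5.
N(y) = y·F'(y) - F(y) = y·(3y^2 - 5) - (y^3 - 5y - 6) = 2y^3 + 6.
N(2) = 22.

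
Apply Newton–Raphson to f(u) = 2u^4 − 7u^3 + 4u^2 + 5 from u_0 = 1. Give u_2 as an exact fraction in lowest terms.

f'(u) = 8u^3 − 21u^2 + 8u.
f(1) = 4, f'(1) = −5, so u_1 = 1 − 4/(−5) = 9/5.
f(9/5) = −1168/625, f'(9/5) = −873/125, so u_2 = (9/5) − (−1168/625)/(−873/125) = 6689/4365.

6689/4365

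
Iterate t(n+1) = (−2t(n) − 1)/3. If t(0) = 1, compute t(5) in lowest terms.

t(1) = (−2·1 − 1)/3 = −1.
t(2) = (−2·(−1) − 1)/3 = 1/3.
t(3) = (−2·(1/3) − 1)/3 = −5/9.
t(4) = (−2·(−5/9) − 1)/3 = 1/27.
t(5) = (−2·(1/27) − 1)/3 = −29/81.

−29/81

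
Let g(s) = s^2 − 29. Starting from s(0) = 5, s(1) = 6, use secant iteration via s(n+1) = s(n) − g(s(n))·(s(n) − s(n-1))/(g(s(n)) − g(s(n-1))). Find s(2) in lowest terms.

59/11

g(5) = −4, g(6) = 7. s(2) = 6 − 7·(6 − 5)/(7 − (−4)) = 59/11.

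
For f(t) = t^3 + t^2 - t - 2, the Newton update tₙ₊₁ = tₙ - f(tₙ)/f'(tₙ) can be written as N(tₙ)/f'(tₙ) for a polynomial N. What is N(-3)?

f'(t) = 3t^2 + 2t - 1.
N(t) = t·f'(t) - f(t) = t·(3t^2 + 2t - 1) - (t^3 + t^2 - t - 2) = 2t^3 + t^2 + 2.
N(-3) = -43.

-43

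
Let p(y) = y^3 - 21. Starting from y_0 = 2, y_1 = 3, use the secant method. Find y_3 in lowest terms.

8035/2919

p(2) = -13, p(3) = 6. y_2 = 3 - 6·(3 - 2)/(6 - (-13)) = 51/19.
p(3) = 6, p(51/19) = -11388/6859. y_3 = (51/19) - (-11388/6859)·((51/19) - 3)/((-11388/6859) - 6) = 8035/2919.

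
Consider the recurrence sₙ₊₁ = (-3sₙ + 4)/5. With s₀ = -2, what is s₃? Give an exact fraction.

26/25

s₁ = (-3·(-2) + 4)/5 = 2.
s₂ = (-3·2 + 4)/5 = -2/5.
s₃ = (-3·(-2/5) + 4)/5 = 26/25.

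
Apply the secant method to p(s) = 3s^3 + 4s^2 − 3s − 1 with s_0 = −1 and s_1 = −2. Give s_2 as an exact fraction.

−3/2

p(−1) = 3, p(−2) = −3. s_2 = (−2) − (−3)·((−2) − (−1))/((−3) − 3) = −3/2.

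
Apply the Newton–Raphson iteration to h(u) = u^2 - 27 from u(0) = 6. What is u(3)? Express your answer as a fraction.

h'(u) = 2u.
h(6) = 9, h'(6) = 12, so u(1) = 6 - 9/12 = 21/4.
h(21/4) = 9/16, h'(21/4) = 21/2, so u(2) = (21/4) - (9/16)/(21/2) = 291/56.
h(291/56) = 9/3136, h'(291/56) = 291/28, so u(3) = (291/56) - (9/3136)/(291/28) = 56451/10864.

56451/10864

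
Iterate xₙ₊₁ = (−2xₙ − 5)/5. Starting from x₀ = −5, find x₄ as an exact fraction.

−103/125

x₁ = (−2·(−5) − 5)/5 = 1.
x₂ = (−2·1 − 5)/5 = −7/5.
x₃ = (−2·(−7/5) − 5)/5 = −11/25.
x₄ = (−2·(−11/25) − 5)/5 = −103/125.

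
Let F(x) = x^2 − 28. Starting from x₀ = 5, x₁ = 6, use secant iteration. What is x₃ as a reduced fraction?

164/31

F(5) = −3, F(6) = 8. x₂ = 6 − 8·(6 − 5)/(8 − (−3)) = 58/11.
F(6) = 8, F(58/11) = −24/121. x₃ = (58/11) − (−24/121)·((58/11) − 6)/((−24/121) − 8) = 164/31.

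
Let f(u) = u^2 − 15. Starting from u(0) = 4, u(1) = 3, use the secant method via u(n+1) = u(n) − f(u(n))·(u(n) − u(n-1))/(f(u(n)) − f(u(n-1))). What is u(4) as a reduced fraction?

f(4) = 1, f(3) = −6. u(2) = 3 − (−6)·(3 − 4)/((−6) − 1) = 27/7.
f(3) = −6, f(27/7) = −6/49. u(3) = (27/7) − (−6/49)·((27/7) − 3)/((−6/49) − (−6)) = 31/8.
f(27/7) = −6/49, f(31/8) = 1/64. u(4) = (31/8) − (1/64)·((31/8) − (27/7))/((1/64) − (−6/49)) = 1677/433.

1677/433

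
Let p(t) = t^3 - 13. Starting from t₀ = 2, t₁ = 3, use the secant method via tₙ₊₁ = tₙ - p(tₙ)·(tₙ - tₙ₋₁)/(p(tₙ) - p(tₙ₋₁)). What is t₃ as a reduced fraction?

17593/7549

p(2) = -5, p(3) = 14. t₂ = 3 - 14·(3 - 2)/(14 - (-5)) = 43/19.
p(3) = 14, p(43/19) = -9660/6859. t₃ = (43/19) - (-9660/6859)·((43/19) - 3)/((-9660/6859) - 14) = 17593/7549.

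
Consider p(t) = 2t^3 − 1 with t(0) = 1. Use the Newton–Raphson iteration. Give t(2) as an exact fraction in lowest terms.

179/225

p'(t) = 6t^2.
p(1) = 1, p'(1) = 6, so t(1) = 1 − 1/6 = 5/6.
p(5/6) = 17/108, p'(5/6) = 25/6, so t(2) = (5/6) − (17/108)/(25/6) = 179/225.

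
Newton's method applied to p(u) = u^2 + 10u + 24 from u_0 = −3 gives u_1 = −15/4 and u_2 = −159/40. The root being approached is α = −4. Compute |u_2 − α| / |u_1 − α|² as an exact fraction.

u_1 − α = −15/4 − (−4) = −15/4 + 4 = 1/4, so |u_1 − α| = 1/4.
u_2 − α = −159/40 − (−4) = −159/40 + 4 = 1/40, so |u_2 − α| = 1/40.
|u_1 − α|² = 1/16.
Ratio = (1/40) / (1/16) = 2/5.

2/5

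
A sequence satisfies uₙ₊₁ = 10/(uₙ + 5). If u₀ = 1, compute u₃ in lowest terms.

u₁ = 10/(1 + 5) = 5/3.
u₂ = 10/(5/3 + 5) = 3/2.
u₃ = 10/(3/2 + 5) = 20/13.

20/13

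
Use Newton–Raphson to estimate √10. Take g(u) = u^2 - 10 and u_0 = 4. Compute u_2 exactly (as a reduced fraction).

g'(u) = 2u.
g(4) = 6, g'(4) = 8, so u_1 = 4 - 6/8 = 13/4.
g(13/4) = 9/16, g'(13/4) = 13/2, so u_2 = (13/4) - (9/16)/(13/2) = 329/104.

329/104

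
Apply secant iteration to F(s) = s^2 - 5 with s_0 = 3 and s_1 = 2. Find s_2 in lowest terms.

11/5

F(3) = 4, F(2) = -1. s_2 = 2 - (-1)·(2 - 3)/((-1) - 4) = 11/5.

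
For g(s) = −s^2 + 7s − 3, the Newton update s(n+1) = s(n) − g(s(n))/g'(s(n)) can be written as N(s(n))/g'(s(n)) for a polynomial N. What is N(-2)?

g'(s) = −2s + 7.
N(s) = s·g'(s) − g(s) = s·(−2s + 7) − (−s^2 + 7s − 3) = −s^2 + 3.
N(-2) = −1.

−1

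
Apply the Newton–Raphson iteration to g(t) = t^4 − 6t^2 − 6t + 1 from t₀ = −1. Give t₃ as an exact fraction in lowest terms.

−179003/154504

g'(t) = 4t^3 − 12t − 6.
g(−1) = 2, g'(−1) = 2, so t₁ = (−1) − 2/2 = −2.
g(−2) = 5, g'(−2) = −14, so t₂ = (−2) − 5/(−14) = −23/14.
g(−23/14) = 74825/38416, g'(−23/14) = −2759/686, so t₃ = (−23/14) − (74825/38416)/(−2759/686) = −179003/154504.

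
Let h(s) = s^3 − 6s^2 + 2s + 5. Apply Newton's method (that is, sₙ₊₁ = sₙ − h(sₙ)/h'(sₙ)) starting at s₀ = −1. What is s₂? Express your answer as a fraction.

h'(s) = 3s^2 − 12s + 2.
h(−1) = −4, h'(−1) = 17, so s₁ = (−1) − (−4)/17 = −13/17.
h(−13/17) = −2384/4913, h'(−13/17) = 3737/289, so s₂ = (−13/17) − (−2384/4913)/(3737/289) = −46197/63529.

−46197/63529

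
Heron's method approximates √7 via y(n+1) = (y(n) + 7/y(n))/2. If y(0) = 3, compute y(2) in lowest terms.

127/48

y(1) = (3 + 7/3)/2 = 8/3.
y(2) = (8/3 + 7/(8/3))/2 = 127/48.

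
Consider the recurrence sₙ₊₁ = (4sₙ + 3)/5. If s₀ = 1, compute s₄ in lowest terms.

1363/625

s₁ = (4·1 + 3)/5 = 7/5.
s₂ = (4·(7/5) + 3)/5 = 43/25.
s₃ = (4·(43/25) + 3)/5 = 247/125.
s₄ = (4·(247/125) + 3)/5 = 1363/625.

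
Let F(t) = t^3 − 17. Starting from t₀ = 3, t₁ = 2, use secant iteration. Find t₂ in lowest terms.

F(3) = 10, F(2) = −9. t₂ = 2 − (−9)·(2 − 3)/((−9) − 10) = 47/19.

47/19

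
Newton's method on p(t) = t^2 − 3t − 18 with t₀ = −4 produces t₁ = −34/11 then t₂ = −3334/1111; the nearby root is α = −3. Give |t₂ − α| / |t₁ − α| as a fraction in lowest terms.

1/101

t₁ − α = −34/11 − (−3) = −34/11 + 3 = −1/11, so |t₁ − α| = 1/11.
t₂ − α = −3334/1111 − (−3) = −3334/1111 + 3 = −1/1111, so |t₂ − α| = 1/1111.
Ratio = (1/1111) / (1/11) = 1/101.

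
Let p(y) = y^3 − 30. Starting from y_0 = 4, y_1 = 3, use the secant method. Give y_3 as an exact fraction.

39340/12657

p(4) = 34, p(3) = −3. y_2 = 3 − (−3)·(3 − 4)/((−3) − 34) = 114/37.
p(3) = −3, p(114/37) = −38046/50653. y_3 = (114/37) − (−38046/50653)·((114/37) − 3)/((−38046/50653) − (−3)) = 39340/12657.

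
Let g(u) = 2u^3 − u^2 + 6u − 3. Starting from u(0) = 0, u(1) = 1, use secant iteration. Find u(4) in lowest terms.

472723/944936

g(0) = −3, g(1) = 4. u(2) = 1 − 4·(1 − 0)/(4 − (−3)) = 3/7.
g(1) = 4, g(3/7) = −156/343. u(3) = (3/7) − (−156/343)·((3/7) − 1)/((−156/343) − 4) = 93/191.
g(3/7) = −156/343, g(93/191) = −590460/6967871. u(4) = (93/191) − (−590460/6967871)·((93/191) − (3/7))/((−590460/6967871) − (−156/343)) = 472723/944936.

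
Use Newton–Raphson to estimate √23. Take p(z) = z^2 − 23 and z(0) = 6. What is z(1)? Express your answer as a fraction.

p'(z) = 2z.
p(6) = 13, p'(6) = 12, so z(1) = 6 − 13/12 = 59/12.

59/12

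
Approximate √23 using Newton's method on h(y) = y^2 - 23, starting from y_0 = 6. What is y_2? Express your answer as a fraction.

6793/1416

h'(y) = 2y.
h(6) = 13, h'(6) = 12, so y_1 = 6 - 13/12 = 59/12.
h(59/12) = 169/144, h'(59/12) = 59/6, so y_2 = (59/12) - (169/144)/(59/6) = 6793/1416.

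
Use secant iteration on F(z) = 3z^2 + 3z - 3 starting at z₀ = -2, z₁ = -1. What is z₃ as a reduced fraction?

-5/3

F(-2) = 3, F(-1) = -3. z₂ = (-1) - (-3)·((-1) - (-2))/((-3) - 3) = -3/2.
F(-1) = -3, F(-3/2) = -3/4. z₃ = (-3/2) - (-3/4)·((-3/2) - (-1))/((-3/4) - (-3)) = -5/3.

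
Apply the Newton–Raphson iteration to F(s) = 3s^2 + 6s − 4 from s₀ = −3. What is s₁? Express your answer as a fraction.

−31/12

F'(s) = 6s + 6.
F(−3) = 5, F'(−3) = −12, so s₁ = (−3) − 5/(−12) = −31/12.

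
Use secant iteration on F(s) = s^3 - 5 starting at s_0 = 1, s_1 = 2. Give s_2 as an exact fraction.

11/7

F(1) = -4, F(2) = 3. s_2 = 2 - 3·(2 - 1)/(3 - (-4)) = 11/7.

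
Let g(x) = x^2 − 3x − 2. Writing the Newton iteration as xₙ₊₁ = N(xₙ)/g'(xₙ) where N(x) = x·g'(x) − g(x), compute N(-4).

18

g'(x) = 2x − 3.
N(x) = x·g'(x) − g(x) = x·(2x − 3) − (x^2 − 3x − 2) = x^2 + 2.
N(-4) = 18.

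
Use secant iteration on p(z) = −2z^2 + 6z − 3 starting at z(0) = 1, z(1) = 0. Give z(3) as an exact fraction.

p(1) = 1, p(0) = −3. z(2) = 0 − (−3)·(0 − 1)/((−3) − 1) = 3/4.
p(0) = −3, p(3/4) = 3/8. z(3) = (3/4) − (3/8)·((3/4) − 0)/((3/8) − (−3)) = 2/3.

2/3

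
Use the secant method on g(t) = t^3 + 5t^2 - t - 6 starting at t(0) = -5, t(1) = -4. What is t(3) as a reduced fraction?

-2302/463

g(-5) = -1, g(-4) = 14. t(2) = (-4) - 14·((-4) - (-5))/(14 - (-1)) = -74/15.
g(-4) = 14, g(-74/15) = 1876/3375. t(3) = (-74/15) - (1876/3375)·((-74/15) - (-4))/((1876/3375) - 14) = -2302/463.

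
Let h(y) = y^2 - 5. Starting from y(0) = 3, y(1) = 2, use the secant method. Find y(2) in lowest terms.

11/5

h(3) = 4, h(2) = -1. y(2) = 2 - (-1)·(2 - 3)/((-1) - 4) = 11/5.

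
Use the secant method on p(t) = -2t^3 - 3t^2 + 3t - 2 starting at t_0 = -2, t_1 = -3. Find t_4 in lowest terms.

p(-2) = -4, p(-3) = 16. t_2 = (-3) - 16·((-3) - (-2))/(16 - (-4)) = -11/5.
p(-3) = 16, p(-11/5) = -228/125. t_3 = (-11/5) - (-228/125)·((-11/5) - (-3))/((-228/125) - 16) = -1271/557.
p(-11/5) = -228/125, p(-1271/557) = -121547712/172808693. t_4 = (-1271/557) - (-121547712/172808693)·((-1271/557) - (-11/5))/((-121547712/172808693) - (-228/125)) = -82574293/35390231.

-82574293/35390231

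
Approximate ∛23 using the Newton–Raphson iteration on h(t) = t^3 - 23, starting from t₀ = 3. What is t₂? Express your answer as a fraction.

1365775/480249

h'(t) = 3t^2.
h(3) = 4, h'(3) = 27, so t₁ = 3 - 4/27 = 77/27.
h(77/27) = 3824/19683, h'(77/27) = 5929/243, so t₂ = (77/27) - (3824/19683)/(5929/243) = 1365775/480249.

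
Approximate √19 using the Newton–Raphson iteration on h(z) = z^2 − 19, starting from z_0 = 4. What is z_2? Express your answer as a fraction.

h'(z) = 2z.
h(4) = −3, h'(4) = 8, so z_1 = 4 − (−3)/8 = 35/8.
h(35/8) = 9/64, h'(35/8) = 35/4, so z_2 = (35/8) − (9/64)/(35/4) = 2441/560.

2441/560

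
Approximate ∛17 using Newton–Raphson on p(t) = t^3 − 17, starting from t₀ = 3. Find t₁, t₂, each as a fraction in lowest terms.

p'(t) = 3t^2.
p(3) = 10, p'(3) = 27, so t₁ = 3 − 10/27 = 71/27.
p(71/27) = 23300/19683, p'(71/27) = 5041/243, so t₂ = (71/27) − (23300/19683)/(5041/243) = 1050433/408321.

t₁ = 71/27, t₂ = 1050433/408321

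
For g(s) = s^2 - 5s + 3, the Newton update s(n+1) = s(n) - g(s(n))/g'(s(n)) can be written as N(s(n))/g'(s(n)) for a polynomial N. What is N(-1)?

g'(s) = 2s - 5.
N(s) = s·g'(s) - g(s) = s·(2s - 5) - (s^2 - 5s + 3) = s^2 - 3.
N(-1) = -2.

-2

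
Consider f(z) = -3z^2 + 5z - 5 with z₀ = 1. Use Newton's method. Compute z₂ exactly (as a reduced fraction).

f'(z) = -6z + 5.
f(1) = -3, f'(1) = -1, so z₁ = 1 - (-3)/(-1) = -2.
f(-2) = -27, f'(-2) = 17, so z₂ = (-2) - (-27)/17 = -7/17.

-7/17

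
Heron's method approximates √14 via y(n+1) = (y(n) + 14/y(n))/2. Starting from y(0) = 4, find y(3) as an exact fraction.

y(1) = (4 + 14/4)/2 = 15/4.
y(2) = (15/4 + 14/(15/4))/2 = 449/120.
y(3) = (449/120 + 14/(449/120))/2 = 403201/107760.

403201/107760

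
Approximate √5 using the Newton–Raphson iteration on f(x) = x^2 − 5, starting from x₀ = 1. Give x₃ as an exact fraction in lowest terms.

47/21

f'(x) = 2x.
f(1) = −4, f'(1) = 2, so x₁ = 1 − (−4)/2 = 3.
f(3) = 4, f'(3) = 6, so x₂ = 3 − 4/6 = 7/3.
f(7/3) = 4/9, f'(7/3) = 14/3, so x₃ = (7/3) − (4/9)/(14/3) = 47/21.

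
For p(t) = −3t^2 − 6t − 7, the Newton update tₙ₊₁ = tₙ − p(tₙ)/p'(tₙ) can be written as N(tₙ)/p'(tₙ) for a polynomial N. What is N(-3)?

p'(t) = −6t − 6.
N(t) = t·p'(t) − p(t) = t·(−6t − 6) − (−3t^2 − 6t − 7) = −3t^2 + 7.
N(-3) = −20.

−20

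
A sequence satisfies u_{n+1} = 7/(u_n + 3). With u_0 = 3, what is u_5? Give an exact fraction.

3682/2397

u_1 = 7/(3 + 3) = 7/6.
u_2 = 7/(7/6 + 3) = 42/25.
u_3 = 7/(42/25 + 3) = 175/117.
u_4 = 7/(175/117 + 3) = 819/526.
u_5 = 7/(819/526 + 3) = 3682/2397.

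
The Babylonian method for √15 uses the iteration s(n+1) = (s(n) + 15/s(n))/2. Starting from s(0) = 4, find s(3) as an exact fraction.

7380481/1905632

s(1) = (4 + 15/4)/2 = 31/8.
s(2) = (31/8 + 15/(31/8))/2 = 1921/496.
s(3) = (1921/496 + 15/(1921/496))/2 = 7380481/1905632.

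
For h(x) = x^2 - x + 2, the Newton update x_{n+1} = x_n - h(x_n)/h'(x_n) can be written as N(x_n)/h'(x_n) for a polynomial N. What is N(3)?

h'(x) = 2x - 1.
N(x) = x·h'(x) - h(x) = x·(2x - 1) - (x^2 - x + 2) = x^2 - 2.
N(3) = 7.

7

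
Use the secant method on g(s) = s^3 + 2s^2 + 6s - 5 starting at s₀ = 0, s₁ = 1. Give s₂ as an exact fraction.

5/9

g(0) = -5, g(1) = 4. s₂ = 1 - 4·(1 - 0)/(4 - (-5)) = 5/9.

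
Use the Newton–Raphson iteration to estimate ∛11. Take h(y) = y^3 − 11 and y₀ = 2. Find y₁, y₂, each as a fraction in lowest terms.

y₁ = 9/4, y₂ = 1081/486

h'(y) = 3y^2.
h(2) = −3, h'(2) = 12, so y₁ = 2 − (−3)/12 = 9/4.
h(9/4) = 25/64, h'(9/4) = 243/16, so y₂ = (9/4) − (25/64)/(243/16) = 1081/486.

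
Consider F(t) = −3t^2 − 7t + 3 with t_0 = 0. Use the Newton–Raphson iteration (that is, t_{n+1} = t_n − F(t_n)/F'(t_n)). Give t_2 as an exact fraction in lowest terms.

174/469

F'(t) = −6t − 7.
F(0) = 3, F'(0) = −7, so t_1 = 0 − 3/(−7) = 3/7.
F(3/7) = −27/49, F'(3/7) = −67/7, so t_2 = (3/7) − (−27/49)/(−67/7) = 174/469.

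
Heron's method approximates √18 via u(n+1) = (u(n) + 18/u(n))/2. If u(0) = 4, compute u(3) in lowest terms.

665857/156944

u(1) = (4 + 18/4)/2 = 17/4.
u(2) = (17/4 + 18/(17/4))/2 = 577/136.
u(3) = (577/136 + 18/(577/136))/2 = 665857/156944.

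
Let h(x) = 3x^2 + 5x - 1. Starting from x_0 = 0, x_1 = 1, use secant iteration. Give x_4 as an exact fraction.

h(0) = -1, h(1) = 7. x_2 = 1 - 7·(1 - 0)/(7 - (-1)) = 1/8.
h(1) = 7, h(1/8) = -21/64. x_3 = (1/8) - (-21/64)·((1/8) - 1)/((-21/64) - 7) = 11/67.
h(1/8) = -21/64, h(11/67) = -441/4489. x_4 = (11/67) - (-441/4489)·((11/67) - (1/8))/((-441/4489) - (-21/64)) = 569/3145.

569/3145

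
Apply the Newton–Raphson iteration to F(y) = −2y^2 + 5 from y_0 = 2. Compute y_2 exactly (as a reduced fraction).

F'(y) = −4y.
F(2) = −3, F'(2) = −8, so y_1 = 2 − (−3)/(−8) = 13/8.
F(13/8) = −9/32, F'(13/8) = −13/2, so y_2 = (13/8) − (−9/32)/(−13/2) = 329/208.

329/208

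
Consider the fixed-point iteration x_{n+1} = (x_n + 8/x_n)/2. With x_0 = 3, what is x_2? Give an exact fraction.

577/204

x_1 = (3 + 8/3)/2 = 17/6.
x_2 = (17/6 + 8/(17/6))/2 = 577/204.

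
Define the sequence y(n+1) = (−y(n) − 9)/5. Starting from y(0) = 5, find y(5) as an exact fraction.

−4694/3125

y(1) = (−5 − 9)/5 = −14/5.
y(2) = (−(−14/5) − 9)/5 = −31/25.
y(3) = (−(−31/25) − 9)/5 = −194/125.
y(4) = (−(−194/125) − 9)/5 = −931/625.
y(5) = (−(−931/625) − 9)/5 = −4694/3125.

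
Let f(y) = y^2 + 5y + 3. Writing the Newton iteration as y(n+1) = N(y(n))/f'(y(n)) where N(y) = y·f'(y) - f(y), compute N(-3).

f'(y) = 2y + 5.
N(y) = y·f'(y) - f(y) = y·(2y + 5) - (y^2 + 5y + 3) = y^2 - 3.
N(-3) = 6.

6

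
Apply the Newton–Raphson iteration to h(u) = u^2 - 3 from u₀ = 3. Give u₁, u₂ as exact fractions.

u₁ = 2, u₂ = 7/4

h'(u) = 2u.
h(3) = 6, h'(3) = 6, so u₁ = 3 - 6/6 = 2.
h(2) = 1, h'(2) = 4, so u₂ = 2 - 1/4 = 7/4.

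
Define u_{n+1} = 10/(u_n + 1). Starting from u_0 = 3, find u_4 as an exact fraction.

270/97

u_1 = 10/(3 + 1) = 5/2.
u_2 = 10/(5/2 + 1) = 20/7.
u_3 = 10/(20/7 + 1) = 70/27.
u_4 = 10/(70/27 + 1) = 270/97.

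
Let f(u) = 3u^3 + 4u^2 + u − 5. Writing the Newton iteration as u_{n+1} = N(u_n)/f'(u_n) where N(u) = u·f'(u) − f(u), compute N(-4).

−315

f'(u) = 9u^2 + 8u + 1.
N(u) = u·f'(u) − f(u) = u·(9u^2 + 8u + 1) − (3u^3 + 4u^2 + u − 5) = 6u^3 + 4u^2 + 5.
N(-4) = −315.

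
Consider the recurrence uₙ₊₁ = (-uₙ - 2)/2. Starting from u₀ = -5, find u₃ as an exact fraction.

-1/8

u₁ = (-(-5) - 2)/2 = 3/2.
u₂ = (-(3/2) - 2)/2 = -7/4.
u₃ = (-(-7/4) - 2)/2 = -1/8.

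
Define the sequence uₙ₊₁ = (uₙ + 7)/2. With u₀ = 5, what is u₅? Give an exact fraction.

u₁ = (5 + 7)/2 = 6.
u₂ = (6 + 7)/2 = 13/2.
u₃ = ((13/2) + 7)/2 = 27/4.
u₄ = ((27/4) + 7)/2 = 55/8.
u₅ = ((55/8) + 7)/2 = 111/16.

111/16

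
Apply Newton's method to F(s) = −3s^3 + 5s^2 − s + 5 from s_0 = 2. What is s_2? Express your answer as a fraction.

73811/38080

F'(s) = −9s^2 + 10s − 1.
F(2) = −1, F'(2) = −17, so s_1 = 2 − (−1)/(−17) = 33/17.
F(33/17) = −218/4913, F'(33/17) = −4480/289, so s_2 = (33/17) − (−218/4913)/(−4480/289) = 73811/38080.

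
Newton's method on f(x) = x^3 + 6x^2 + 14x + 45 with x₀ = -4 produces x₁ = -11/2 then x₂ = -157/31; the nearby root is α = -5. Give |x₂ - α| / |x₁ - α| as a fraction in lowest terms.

x₁ - α = -11/2 - (-5) = -11/2 + 5 = -1/2, so |x₁ - α| = 1/2.
x₂ - α = -157/31 - (-5) = -157/31 + 5 = -2/31, so |x₂ - α| = 2/31.
Ratio = (2/31) / (1/2) = 4/31.

4/31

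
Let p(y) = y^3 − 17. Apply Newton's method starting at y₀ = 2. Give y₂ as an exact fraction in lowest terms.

625/242

p'(y) = 3y^2.
p(2) = −9, p'(2) = 12, so y₁ = 2 − (−9)/12 = 11/4.
p(11/4) = 243/64, p'(11/4) = 363/16, so y₂ = (11/4) − (243/64)/(363/16) = 625/242.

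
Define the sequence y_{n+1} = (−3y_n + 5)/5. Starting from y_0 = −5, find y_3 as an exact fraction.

46/25

y_1 = (−3·(−5) + 5)/5 = 4.
y_2 = (−3·4 + 5)/5 = −7/5.
y_3 = (−3·(−7/5) + 5)/5 = 46/25.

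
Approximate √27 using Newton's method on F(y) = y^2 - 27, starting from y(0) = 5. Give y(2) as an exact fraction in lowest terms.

F'(y) = 2y.
F(5) = -2, F'(5) = 10, so y(1) = 5 - (-2)/10 = 26/5.
F(26/5) = 1/25, F'(26/5) = 52/5, so y(2) = (26/5) - (1/25)/(52/5) = 1351/260.

1351/260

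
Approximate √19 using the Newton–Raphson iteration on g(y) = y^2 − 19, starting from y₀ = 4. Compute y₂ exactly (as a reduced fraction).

g'(y) = 2y.
g(4) = −3, g'(4) = 8, so y₁ = 4 − (−3)/8 = 35/8.
g(35/8) = 9/64, g'(35/8) = 35/4, so y₂ = (35/8) − (9/64)/(35/4) = 2441/560.

2441/560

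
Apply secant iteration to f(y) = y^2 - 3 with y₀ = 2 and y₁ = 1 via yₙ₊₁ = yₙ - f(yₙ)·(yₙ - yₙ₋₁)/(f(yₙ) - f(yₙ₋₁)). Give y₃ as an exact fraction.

7/4

f(2) = 1, f(1) = -2. y₂ = 1 - (-2)·(1 - 2)/((-2) - 1) = 5/3.
f(1) = -2, f(5/3) = -2/9. y₃ = (5/3) - (-2/9)·((5/3) - 1)/((-2/9) - (-2)) = 7/4.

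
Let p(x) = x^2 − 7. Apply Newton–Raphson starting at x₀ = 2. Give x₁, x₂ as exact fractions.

x₁ = 11/4, x₂ = 233/88

p'(x) = 2x.
p(2) = −3, p'(2) = 4, so x₁ = 2 − (−3)/4 = 11/4.
p(11/4) = 9/16, p'(11/4) = 11/2, so x₂ = (11/4) − (9/16)/(11/2) = 233/88.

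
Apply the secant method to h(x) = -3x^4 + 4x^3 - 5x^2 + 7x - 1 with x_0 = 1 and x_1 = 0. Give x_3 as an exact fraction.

h(1) = 2, h(0) = -1. x_2 = 0 - (-1)·(0 - 1)/((-1) - 2) = 1/3.
h(0) = -1, h(1/3) = 8/9. x_3 = (1/3) - (8/9)·((1/3) - 0)/((8/9) - (-1)) = 3/17.

3/17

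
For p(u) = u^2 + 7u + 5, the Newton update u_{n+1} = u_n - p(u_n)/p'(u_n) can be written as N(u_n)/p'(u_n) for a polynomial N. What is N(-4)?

p'(u) = 2u + 7.
N(u) = u·p'(u) - p(u) = u·(2u + 7) - (u^2 + 7u + 5) = u^2 - 5.
N(-4) = 11.

11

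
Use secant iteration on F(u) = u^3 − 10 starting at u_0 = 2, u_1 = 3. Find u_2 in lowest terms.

F(2) = −2, F(3) = 17. u_2 = 3 − 17·(3 − 2)/(17 − (−2)) = 40/19.

40/19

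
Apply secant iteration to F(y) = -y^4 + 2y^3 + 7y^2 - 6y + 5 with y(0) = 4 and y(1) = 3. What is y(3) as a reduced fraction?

22711949/6074791

F(4) = -35, F(3) = 23. y(2) = 3 - 23·(3 - 4)/(23 - (-35)) = 197/58.
F(3) = 23, F(197/58) = 120559215/11316496. y(3) = (197/58) - (120559215/11316496)·((197/58) - 3)/((120559215/11316496) - 23) = 22711949/6074791.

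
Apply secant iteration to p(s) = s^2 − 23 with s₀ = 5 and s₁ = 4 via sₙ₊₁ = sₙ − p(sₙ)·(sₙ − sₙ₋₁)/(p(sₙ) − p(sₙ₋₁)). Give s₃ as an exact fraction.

p(5) = 2, p(4) = −7. s₂ = 4 − (−7)·(4 − 5)/((−7) − 2) = 43/9.
p(4) = −7, p(43/9) = −14/81. s₃ = (43/9) − (−14/81)·((43/9) − 4)/((−14/81) − (−7)) = 379/79.

379/79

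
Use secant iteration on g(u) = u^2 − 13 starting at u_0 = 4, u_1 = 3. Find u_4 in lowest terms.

1042/289

g(4) = 3, g(3) = −4. u_2 = 3 − (−4)·(3 − 4)/((−4) − 3) = 25/7.
g(3) = −4, g(25/7) = −12/49. u_3 = (25/7) − (−12/49)·((25/7) − 3)/((−12/49) − (−4)) = 83/23.
g(25/7) = −12/49, g(83/23) = 12/529. u_4 = (83/23) − (12/529)·((83/23) − (25/7))/((12/529) − (−12/49)) = 1042/289.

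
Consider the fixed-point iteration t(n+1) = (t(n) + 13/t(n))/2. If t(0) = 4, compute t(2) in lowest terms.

t(1) = (4 + 13/4)/2 = 29/8.
t(2) = (29/8 + 13/(29/8))/2 = 1673/464.

1673/464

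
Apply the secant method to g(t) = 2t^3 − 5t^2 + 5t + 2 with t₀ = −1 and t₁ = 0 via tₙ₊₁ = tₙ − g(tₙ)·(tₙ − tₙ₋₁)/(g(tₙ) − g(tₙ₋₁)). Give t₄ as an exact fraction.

g(−1) = −10, g(0) = 2. t₂ = 0 − 2·(0 − (−1))/(2 − (−10)) = −1/6.
g(0) = 2, g(−1/6) = 55/54. t₃ = (−1/6) − (55/54)·((−1/6) − 0)/((55/54) − 2) = −18/53.
g(−1/6) = 55/54, g(−18/53) = −52580/148877. t₄ = (−18/53) − (−52580/148877)·((−18/53) − (−1/6))/((−52580/148877) − (55/54)) = −59166/200501.

−59166/200501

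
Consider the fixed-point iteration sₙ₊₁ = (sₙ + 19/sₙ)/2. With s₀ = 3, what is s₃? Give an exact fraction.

s₁ = (3 + 19/3)/2 = 14/3.
s₂ = (14/3 + 19/(14/3))/2 = 367/84.
s₃ = (367/84 + 19/(367/84))/2 = 268753/61656.

268753/61656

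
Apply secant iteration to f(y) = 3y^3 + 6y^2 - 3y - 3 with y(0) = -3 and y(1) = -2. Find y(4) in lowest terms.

f(-3) = -21, f(-2) = 3. y(2) = (-2) - 3·((-2) - (-3))/(3 - (-21)) = -17/8.
f(-2) = 3, f(-17/8) = 861/512. y(3) = (-17/8) - (861/512)·((-17/8) - (-2))/((861/512) - 3) = -514/225.
f(-17/8) = 861/512, f(-514/225) = -2277919/3796875. y(4) = (-514/225) - (-2277919/3796875)·((-514/225) - (-17/8))/((-2277919/3796875) - (861/512)) = -4950958/2207767.

-4950958/2207767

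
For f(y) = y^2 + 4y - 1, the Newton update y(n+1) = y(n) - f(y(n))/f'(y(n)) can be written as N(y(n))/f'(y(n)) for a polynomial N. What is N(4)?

17

f'(y) = 2y + 4.
N(y) = y·f'(y) - f(y) = y·(2y + 4) - (y^2 + 4y - 1) = y^2 + 1.
N(4) = 17.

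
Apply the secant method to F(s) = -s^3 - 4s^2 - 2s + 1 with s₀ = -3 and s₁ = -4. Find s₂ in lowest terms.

-35/11

F(-3) = -2, F(-4) = 9. s₂ = (-4) - 9·((-4) - (-3))/(9 - (-2)) = -35/11.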